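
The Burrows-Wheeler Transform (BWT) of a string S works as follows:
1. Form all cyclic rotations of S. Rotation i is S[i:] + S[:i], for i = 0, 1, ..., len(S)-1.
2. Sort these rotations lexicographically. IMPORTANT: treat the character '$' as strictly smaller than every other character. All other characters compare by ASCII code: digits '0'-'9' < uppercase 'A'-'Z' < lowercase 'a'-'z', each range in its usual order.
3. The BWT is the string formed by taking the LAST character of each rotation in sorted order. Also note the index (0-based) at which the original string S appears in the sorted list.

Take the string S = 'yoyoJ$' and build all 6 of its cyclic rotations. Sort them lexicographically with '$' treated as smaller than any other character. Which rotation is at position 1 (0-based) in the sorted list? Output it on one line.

All 6 rotations (rotation i = S[i:]+S[:i]):
  rot[0] = yoyoJ$
  rot[1] = oyoJ$y
  rot[2] = yoJ$yo
  rot[3] = oJ$yoy
  rot[4] = J$yoyo
  rot[5] = $yoyoJ
Sorted (with $ < everything):
  sorted[0] = $yoyoJ
  sorted[1] = J$yoyo
  sorted[2] = oJ$yoy
  sorted[3] = oyoJ$y
  sorted[4] = yoJ$yo
  sorted[5] = yoyoJ$
sorted[1] = J$yoyo

Answer: J$yoyo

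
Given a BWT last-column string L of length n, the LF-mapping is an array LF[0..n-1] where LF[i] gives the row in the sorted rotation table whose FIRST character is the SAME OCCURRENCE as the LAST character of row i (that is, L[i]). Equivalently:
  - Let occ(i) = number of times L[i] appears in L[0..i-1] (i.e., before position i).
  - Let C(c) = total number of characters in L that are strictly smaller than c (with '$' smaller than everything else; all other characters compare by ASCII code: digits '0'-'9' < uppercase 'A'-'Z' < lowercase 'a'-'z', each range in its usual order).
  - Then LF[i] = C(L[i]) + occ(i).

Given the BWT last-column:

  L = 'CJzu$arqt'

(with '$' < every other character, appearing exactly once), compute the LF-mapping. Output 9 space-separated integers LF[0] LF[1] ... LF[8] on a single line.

Char counts: '$':1, 'C':1, 'J':1, 'a':1, 'q':1, 'r':1, 't':1, 'u':1, 'z':1
C (first-col start): C('$')=0, C('C')=1, C('J')=2, C('a')=3, C('q')=4, C('r')=5, C('t')=6, C('u')=7, C('z')=8
L[0]='C': occ=0, LF[0]=C('C')+0=1+0=1
L[1]='J': occ=0, LF[1]=C('J')+0=2+0=2
L[2]='z': occ=0, LF[2]=C('z')+0=8+0=8
L[3]='u': occ=0, LF[3]=C('u')+0=7+0=7
L[4]='$': occ=0, LF[4]=C('$')+0=0+0=0
L[5]='a': occ=0, LF[5]=C('a')+0=3+0=3
L[6]='r': occ=0, LF[6]=C('r')+0=5+0=5
L[7]='q': occ=0, LF[7]=C('q')+0=4+0=4
L[8]='t': occ=0, LF[8]=C('t')+0=6+0=6

Answer: 1 2 8 7 0 3 5 4 6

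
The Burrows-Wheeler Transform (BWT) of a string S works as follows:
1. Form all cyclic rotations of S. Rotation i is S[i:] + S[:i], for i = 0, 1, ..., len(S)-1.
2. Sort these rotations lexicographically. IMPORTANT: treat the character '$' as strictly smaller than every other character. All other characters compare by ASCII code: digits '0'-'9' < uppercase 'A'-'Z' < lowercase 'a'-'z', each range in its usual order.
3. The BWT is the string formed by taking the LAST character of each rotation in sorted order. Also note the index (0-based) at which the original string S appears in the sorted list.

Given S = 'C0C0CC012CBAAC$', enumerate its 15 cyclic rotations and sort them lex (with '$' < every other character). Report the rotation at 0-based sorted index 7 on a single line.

All 15 rotations (rotation i = S[i:]+S[:i]):
  rot[0] = C0C0CC012CBAAC$
  rot[1] = 0C0CC012CBAAC$C
  rot[2] = C0CC012CBAAC$C0
  rot[3] = 0CC012CBAAC$C0C
  rot[4] = CC012CBAAC$C0C0
  rot[5] = C012CBAAC$C0C0C
  rot[6] = 012CBAAC$C0C0CC
  rot[7] = 12CBAAC$C0C0CC0
  rot[8] = 2CBAAC$C0C0CC01
  rot[9] = CBAAC$C0C0CC012
  rot[10] = BAAC$C0C0CC012C
  rot[11] = AAC$C0C0CC012CB
  rot[12] = AC$C0C0CC012CBA
  rot[13] = C$C0C0CC012CBAA
  rot[14] = $C0C0CC012CBAAC
Sorted (with $ < everything):
  sorted[0] = $C0C0CC012CBAAC
  sorted[1] = 012CBAAC$C0C0CC
  sorted[2] = 0C0CC012CBAAC$C
  sorted[3] = 0CC012CBAAC$C0C
  sorted[4] = 12CBAAC$C0C0CC0
  sorted[5] = 2CBAAC$C0C0CC01
  sorted[6] = AAC$C0C0CC012CB
  sorted[7] = AC$C0C0CC012CBA
  sorted[8] = BAAC$C0C0CC012C
  sorted[9] = C$C0C0CC012CBAA
  sorted[10] = C012CBAAC$C0C0C
  sorted[11] = C0C0CC012CBAAC$
  sorted[12] = C0CC012CBAAC$C0
  sorted[13] = CBAAC$C0C0CC012
  sorted[14] = CC012CBAAC$C0C0
sorted[7] = AC$C0C0CC012CBA

Answer: AC$C0C0CC012CBA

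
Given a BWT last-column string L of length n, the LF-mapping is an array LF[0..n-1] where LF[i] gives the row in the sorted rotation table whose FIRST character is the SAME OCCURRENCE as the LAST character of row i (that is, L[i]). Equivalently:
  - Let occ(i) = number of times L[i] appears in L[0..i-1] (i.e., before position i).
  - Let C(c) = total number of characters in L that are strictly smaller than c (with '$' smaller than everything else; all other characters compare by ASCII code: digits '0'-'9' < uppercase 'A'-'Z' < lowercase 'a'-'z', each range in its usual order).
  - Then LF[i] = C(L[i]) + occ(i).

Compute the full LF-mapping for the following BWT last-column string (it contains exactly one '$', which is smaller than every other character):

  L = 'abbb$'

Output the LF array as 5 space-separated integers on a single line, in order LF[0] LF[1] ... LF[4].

Char counts: '$':1, 'a':1, 'b':3
C (first-col start): C('$')=0, C('a')=1, C('b')=2
L[0]='a': occ=0, LF[0]=C('a')+0=1+0=1
L[1]='b': occ=0, LF[1]=C('b')+0=2+0=2
L[2]='b': occ=1, LF[2]=C('b')+1=2+1=3
L[3]='b': occ=2, LF[3]=C('b')+2=2+2=4
L[4]='$': occ=0, LF[4]=C('$')+0=0+0=0

Answer: 1 2 3 4 0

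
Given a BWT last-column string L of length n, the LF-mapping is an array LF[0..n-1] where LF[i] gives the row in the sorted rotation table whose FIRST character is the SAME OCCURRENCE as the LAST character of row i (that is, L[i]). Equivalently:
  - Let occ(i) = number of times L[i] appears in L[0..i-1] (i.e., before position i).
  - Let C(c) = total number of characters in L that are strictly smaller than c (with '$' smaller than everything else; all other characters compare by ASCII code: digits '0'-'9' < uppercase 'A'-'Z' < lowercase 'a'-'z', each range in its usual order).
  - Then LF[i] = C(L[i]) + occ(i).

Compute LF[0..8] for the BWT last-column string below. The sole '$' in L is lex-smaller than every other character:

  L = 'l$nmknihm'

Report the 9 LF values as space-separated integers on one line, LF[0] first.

Char counts: '$':1, 'h':1, 'i':1, 'k':1, 'l':1, 'm':2, 'n':2
C (first-col start): C('$')=0, C('h')=1, C('i')=2, C('k')=3, C('l')=4, C('m')=5, C('n')=7
L[0]='l': occ=0, LF[0]=C('l')+0=4+0=4
L[1]='$': occ=0, LF[1]=C('$')+0=0+0=0
L[2]='n': occ=0, LF[2]=C('n')+0=7+0=7
L[3]='m': occ=0, LF[3]=C('m')+0=5+0=5
L[4]='k': occ=0, LF[4]=C('k')+0=3+0=3
L[5]='n': occ=1, LF[5]=C('n')+1=7+1=8
L[6]='i': occ=0, LF[6]=C('i')+0=2+0=2
L[7]='h': occ=0, LF[7]=C('h')+0=1+0=1
L[8]='m': occ=1, LF[8]=C('m')+1=5+1=6

Answer: 4 0 7 5 3 8 2 1 6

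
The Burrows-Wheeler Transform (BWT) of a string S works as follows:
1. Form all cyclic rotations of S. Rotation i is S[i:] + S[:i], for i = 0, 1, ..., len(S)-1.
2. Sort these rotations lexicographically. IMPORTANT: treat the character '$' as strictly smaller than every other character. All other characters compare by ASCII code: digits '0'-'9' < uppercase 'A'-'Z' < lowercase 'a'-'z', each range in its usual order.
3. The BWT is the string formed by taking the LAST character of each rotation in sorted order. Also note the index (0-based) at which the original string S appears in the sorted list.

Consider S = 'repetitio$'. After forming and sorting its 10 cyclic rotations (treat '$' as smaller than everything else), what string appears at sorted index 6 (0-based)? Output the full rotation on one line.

All 10 rotations (rotation i = S[i:]+S[:i]):
  rot[0] = repetitio$
  rot[1] = epetitio$r
  rot[2] = petitio$re
  rot[3] = etitio$rep
  rot[4] = titio$repe
  rot[5] = itio$repet
  rot[6] = tio$repeti
  rot[7] = io$repetit
  rot[8] = o$repetiti
  rot[9] = $repetitio
Sorted (with $ < everything):
  sorted[0] = $repetitio
  sorted[1] = epetitio$r
  sorted[2] = etitio$rep
  sorted[3] = io$repetit
  sorted[4] = itio$repet
  sorted[5] = o$repetiti
  sorted[6] = petitio$re
  sorted[7] = repetitio$
  sorted[8] = tio$repeti
  sorted[9] = titio$repe
sorted[6] = petitio$re

Answer: petitio$re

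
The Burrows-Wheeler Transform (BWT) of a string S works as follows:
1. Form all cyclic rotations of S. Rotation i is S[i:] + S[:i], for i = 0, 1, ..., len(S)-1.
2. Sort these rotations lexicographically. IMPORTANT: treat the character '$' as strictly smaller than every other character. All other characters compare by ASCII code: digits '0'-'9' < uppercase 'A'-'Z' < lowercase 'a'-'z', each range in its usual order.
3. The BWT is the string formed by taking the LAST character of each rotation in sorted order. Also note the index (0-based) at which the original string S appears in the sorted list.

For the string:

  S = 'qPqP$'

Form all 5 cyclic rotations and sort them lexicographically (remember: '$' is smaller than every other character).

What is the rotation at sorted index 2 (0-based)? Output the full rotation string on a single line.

Answer: PqP$q

Derivation:
All 5 rotations (rotation i = S[i:]+S[:i]):
  rot[0] = qPqP$
  rot[1] = PqP$q
  rot[2] = qP$qP
  rot[3] = P$qPq
  rot[4] = $qPqP
Sorted (with $ < everything):
  sorted[0] = $qPqP
  sorted[1] = P$qPq
  sorted[2] = PqP$q
  sorted[3] = qP$qP
  sorted[4] = qPqP$
sorted[2] = PqP$q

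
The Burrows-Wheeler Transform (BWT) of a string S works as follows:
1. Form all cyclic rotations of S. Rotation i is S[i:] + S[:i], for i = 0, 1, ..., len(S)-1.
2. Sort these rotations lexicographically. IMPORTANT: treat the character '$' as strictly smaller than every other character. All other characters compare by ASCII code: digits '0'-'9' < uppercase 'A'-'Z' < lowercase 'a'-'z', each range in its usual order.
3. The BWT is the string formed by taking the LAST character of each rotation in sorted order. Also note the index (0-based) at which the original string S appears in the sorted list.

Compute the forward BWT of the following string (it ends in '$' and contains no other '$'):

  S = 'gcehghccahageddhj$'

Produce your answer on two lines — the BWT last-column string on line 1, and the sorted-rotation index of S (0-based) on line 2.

All 18 rotations (rotation i = S[i:]+S[:i]):
  rot[0] = gcehghccahageddhj$
  rot[1] = cehghccahageddhj$g
  rot[2] = ehghccahageddhj$gc
  rot[3] = hghccahageddhj$gce
  rot[4] = ghccahageddhj$gceh
  rot[5] = hccahageddhj$gcehg
  rot[6] = ccahageddhj$gcehgh
  rot[7] = cahageddhj$gcehghc
  rot[8] = ahageddhj$gcehghcc
  rot[9] = hageddhj$gcehghcca
  rot[10] = ageddhj$gcehghccah
  rot[11] = geddhj$gcehghccaha
  rot[12] = eddhj$gcehghccahag
  rot[13] = ddhj$gcehghccahage
  rot[14] = dhj$gcehghccahaged
  rot[15] = hj$gcehghccahagedd
  rot[16] = j$gcehghccahageddh
  rot[17] = $gcehghccahageddhj
Sorted (with $ < everything):
  sorted[0] = $gcehghccahageddhj  (last char: 'j')
  sorted[1] = ageddhj$gcehghccah  (last char: 'h')
  sorted[2] = ahageddhj$gcehghcc  (last char: 'c')
  sorted[3] = cahageddhj$gcehghc  (last char: 'c')
  sorted[4] = ccahageddhj$gcehgh  (last char: 'h')
  sorted[5] = cehghccahageddhj$g  (last char: 'g')
  sorted[6] = ddhj$gcehghccahage  (last char: 'e')
  sorted[7] = dhj$gcehghccahaged  (last char: 'd')
  sorted[8] = eddhj$gcehghccahag  (last char: 'g')
  sorted[9] = ehghccahageddhj$gc  (last char: 'c')
  sorted[10] = gcehghccahageddhj$  (last char: '$')
  sorted[11] = geddhj$gcehghccaha  (last char: 'a')
  sorted[12] = ghccahageddhj$gceh  (last char: 'h')
  sorted[13] = hageddhj$gcehghcca  (last char: 'a')
  sorted[14] = hccahageddhj$gcehg  (last char: 'g')
  sorted[15] = hghccahageddhj$gce  (last char: 'e')
  sorted[16] = hj$gcehghccahagedd  (last char: 'd')
  sorted[17] = j$gcehghccahageddh  (last char: 'h')
Last column: jhcchgedgc$ahagedh
Original string S is at sorted index 10

Answer: jhcchgedgc$ahagedh
10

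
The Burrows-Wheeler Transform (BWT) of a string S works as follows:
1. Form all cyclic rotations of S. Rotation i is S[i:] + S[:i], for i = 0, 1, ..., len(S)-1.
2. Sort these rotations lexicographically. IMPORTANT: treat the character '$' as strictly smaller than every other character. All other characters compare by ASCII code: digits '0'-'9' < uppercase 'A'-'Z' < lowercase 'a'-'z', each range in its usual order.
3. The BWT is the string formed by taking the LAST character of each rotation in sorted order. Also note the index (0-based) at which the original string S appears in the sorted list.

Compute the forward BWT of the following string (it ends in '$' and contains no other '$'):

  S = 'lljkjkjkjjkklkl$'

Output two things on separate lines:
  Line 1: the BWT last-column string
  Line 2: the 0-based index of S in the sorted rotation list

All 16 rotations (rotation i = S[i:]+S[:i]):
  rot[0] = lljkjkjkjjkklkl$
  rot[1] = ljkjkjkjjkklkl$l
  rot[2] = jkjkjkjjkklkl$ll
  rot[3] = kjkjkjjkklkl$llj
  rot[4] = jkjkjjkklkl$lljk
  rot[5] = kjkjjkklkl$lljkj
  rot[6] = jkjjkklkl$lljkjk
  rot[7] = kjjkklkl$lljkjkj
  rot[8] = jjkklkl$lljkjkjk
  rot[9] = jkklkl$lljkjkjkj
  rot[10] = kklkl$lljkjkjkjj
  rot[11] = klkl$lljkjkjkjjk
  rot[12] = lkl$lljkjkjkjjkk
  rot[13] = kl$lljkjkjkjjkkl
  rot[14] = l$lljkjkjkjjkklk
  rot[15] = $lljkjkjkjjkklkl
Sorted (with $ < everything):
  sorted[0] = $lljkjkjkjjkklkl  (last char: 'l')
  sorted[1] = jjkklkl$lljkjkjk  (last char: 'k')
  sorted[2] = jkjjkklkl$lljkjk  (last char: 'k')
  sorted[3] = jkjkjjkklkl$lljk  (last char: 'k')
  sorted[4] = jkjkjkjjkklkl$ll  (last char: 'l')
  sorted[5] = jkklkl$lljkjkjkj  (last char: 'j')
  sorted[6] = kjjkklkl$lljkjkj  (last char: 'j')
  sorted[7] = kjkjjkklkl$lljkj  (last char: 'j')
  sorted[8] = kjkjkjjkklkl$llj  (last char: 'j')
  sorted[9] = kklkl$lljkjkjkjj  (last char: 'j')
  sorted[10] = kl$lljkjkjkjjkkl  (last char: 'l')
  sorted[11] = klkl$lljkjkjkjjk  (last char: 'k')
  sorted[12] = l$lljkjkjkjjkklk  (last char: 'k')
  sorted[13] = ljkjkjkjjkklkl$l  (last char: 'l')
  sorted[14] = lkl$lljkjkjkjjkk  (last char: 'k')
  sorted[15] = lljkjkjkjjkklkl$  (last char: '$')
Last column: lkkkljjjjjlkklk$
Original string S is at sorted index 15

Answer: lkkkljjjjjlkklk$
15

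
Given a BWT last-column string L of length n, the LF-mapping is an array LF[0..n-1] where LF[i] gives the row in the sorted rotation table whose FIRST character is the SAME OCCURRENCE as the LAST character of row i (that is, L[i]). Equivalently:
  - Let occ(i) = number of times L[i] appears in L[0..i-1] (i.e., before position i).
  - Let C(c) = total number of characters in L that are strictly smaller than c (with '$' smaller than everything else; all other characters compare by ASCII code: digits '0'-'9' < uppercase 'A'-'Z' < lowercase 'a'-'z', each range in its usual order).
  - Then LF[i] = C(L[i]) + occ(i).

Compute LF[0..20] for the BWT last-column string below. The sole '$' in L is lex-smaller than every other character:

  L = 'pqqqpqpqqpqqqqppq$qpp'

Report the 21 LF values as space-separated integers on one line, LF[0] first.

Answer: 1 9 10 11 2 12 3 13 14 4 15 16 17 18 5 6 19 0 20 7 8

Derivation:
Char counts: '$':1, 'p':8, 'q':12
C (first-col start): C('$')=0, C('p')=1, C('q')=9
L[0]='p': occ=0, LF[0]=C('p')+0=1+0=1
L[1]='q': occ=0, LF[1]=C('q')+0=9+0=9
L[2]='q': occ=1, LF[2]=C('q')+1=9+1=10
L[3]='q': occ=2, LF[3]=C('q')+2=9+2=11
L[4]='p': occ=1, LF[4]=C('p')+1=1+1=2
L[5]='q': occ=3, LF[5]=C('q')+3=9+3=12
L[6]='p': occ=2, LF[6]=C('p')+2=1+2=3
L[7]='q': occ=4, LF[7]=C('q')+4=9+4=13
L[8]='q': occ=5, LF[8]=C('q')+5=9+5=14
L[9]='p': occ=3, LF[9]=C('p')+3=1+3=4
L[10]='q': occ=6, LF[10]=C('q')+6=9+6=15
L[11]='q': occ=7, LF[11]=C('q')+7=9+7=16
L[12]='q': occ=8, LF[12]=C('q')+8=9+8=17
L[13]='q': occ=9, LF[13]=C('q')+9=9+9=18
L[14]='p': occ=4, LF[14]=C('p')+4=1+4=5
L[15]='p': occ=5, LF[15]=C('p')+5=1+5=6
L[16]='q': occ=10, LF[16]=C('q')+10=9+10=19
L[17]='$': occ=0, LF[17]=C('$')+0=0+0=0
L[18]='q': occ=11, LF[18]=C('q')+11=9+11=20
L[19]='p': occ=6, LF[19]=C('p')+6=1+6=7
L[20]='p': occ=7, LF[20]=C('p')+7=1+7=8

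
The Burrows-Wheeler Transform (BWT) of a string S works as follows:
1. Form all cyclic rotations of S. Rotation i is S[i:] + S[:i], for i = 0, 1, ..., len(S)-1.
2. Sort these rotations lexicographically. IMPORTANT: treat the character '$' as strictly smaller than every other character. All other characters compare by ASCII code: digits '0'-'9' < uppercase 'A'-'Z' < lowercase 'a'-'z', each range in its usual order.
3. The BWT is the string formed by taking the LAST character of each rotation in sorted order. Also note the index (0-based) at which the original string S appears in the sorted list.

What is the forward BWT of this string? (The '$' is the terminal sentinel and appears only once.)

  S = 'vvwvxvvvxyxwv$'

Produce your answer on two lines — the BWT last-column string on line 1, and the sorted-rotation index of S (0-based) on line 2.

All 14 rotations (rotation i = S[i:]+S[:i]):
  rot[0] = vvwvxvvvxyxwv$
  rot[1] = vwvxvvvxyxwv$v
  rot[2] = wvxvvvxyxwv$vv
  rot[3] = vxvvvxyxwv$vvw
  rot[4] = xvvvxyxwv$vvwv
  rot[5] = vvvxyxwv$vvwvx
  rot[6] = vvxyxwv$vvwvxv
  rot[7] = vxyxwv$vvwvxvv
  rot[8] = xyxwv$vvwvxvvv
  rot[9] = yxwv$vvwvxvvvx
  rot[10] = xwv$vvwvxvvvxy
  rot[11] = wv$vvwvxvvvxyx
  rot[12] = v$vvwvxvvvxyxw
  rot[13] = $vvwvxvvvxyxwv
Sorted (with $ < everything):
  sorted[0] = $vvwvxvvvxyxwv  (last char: 'v')
  sorted[1] = v$vvwvxvvvxyxw  (last char: 'w')
  sorted[2] = vvvxyxwv$vvwvx  (last char: 'x')
  sorted[3] = vvwvxvvvxyxwv$  (last char: '$')
  sorted[4] = vvxyxwv$vvwvxv  (last char: 'v')
  sorted[5] = vwvxvvvxyxwv$v  (last char: 'v')
  sorted[6] = vxvvvxyxwv$vvw  (last char: 'w')
  sorted[7] = vxyxwv$vvwvxvv  (last char: 'v')
  sorted[8] = wv$vvwvxvvvxyx  (last char: 'x')
  sorted[9] = wvxvvvxyxwv$vv  (last char: 'v')
  sorted[10] = xvvvxyxwv$vvwv  (last char: 'v')
  sorted[11] = xwv$vvwvxvvvxy  (last char: 'y')
  sorted[12] = xyxwv$vvwvxvvv  (last char: 'v')
  sorted[13] = yxwv$vvwvxvvvx  (last char: 'x')
Last column: vwx$vvwvxvvyvx
Original string S is at sorted index 3

Answer: vwx$vvwvxvvyvx
3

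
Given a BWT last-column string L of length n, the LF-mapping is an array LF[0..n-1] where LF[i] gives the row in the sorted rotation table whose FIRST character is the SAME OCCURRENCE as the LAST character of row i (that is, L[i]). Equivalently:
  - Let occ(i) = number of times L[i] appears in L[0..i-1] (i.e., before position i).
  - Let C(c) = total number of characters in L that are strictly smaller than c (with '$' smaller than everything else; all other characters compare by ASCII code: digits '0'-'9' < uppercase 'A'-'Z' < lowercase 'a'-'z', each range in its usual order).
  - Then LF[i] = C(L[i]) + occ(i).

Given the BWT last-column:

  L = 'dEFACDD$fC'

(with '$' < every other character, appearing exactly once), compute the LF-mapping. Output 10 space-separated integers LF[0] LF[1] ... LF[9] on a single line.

Answer: 8 6 7 1 2 4 5 0 9 3

Derivation:
Char counts: '$':1, 'A':1, 'C':2, 'D':2, 'E':1, 'F':1, 'd':1, 'f':1
C (first-col start): C('$')=0, C('A')=1, C('C')=2, C('D')=4, C('E')=6, C('F')=7, C('d')=8, C('f')=9
L[0]='d': occ=0, LF[0]=C('d')+0=8+0=8
L[1]='E': occ=0, LF[1]=C('E')+0=6+0=6
L[2]='F': occ=0, LF[2]=C('F')+0=7+0=7
L[3]='A': occ=0, LF[3]=C('A')+0=1+0=1
L[4]='C': occ=0, LF[4]=C('C')+0=2+0=2
L[5]='D': occ=0, LF[5]=C('D')+0=4+0=4
L[6]='D': occ=1, LF[6]=C('D')+1=4+1=5
L[7]='$': occ=0, LF[7]=C('$')+0=0+0=0
L[8]='f': occ=0, LF[8]=C('f')+0=9+0=9
L[9]='C': occ=1, LF[9]=C('C')+1=2+1=3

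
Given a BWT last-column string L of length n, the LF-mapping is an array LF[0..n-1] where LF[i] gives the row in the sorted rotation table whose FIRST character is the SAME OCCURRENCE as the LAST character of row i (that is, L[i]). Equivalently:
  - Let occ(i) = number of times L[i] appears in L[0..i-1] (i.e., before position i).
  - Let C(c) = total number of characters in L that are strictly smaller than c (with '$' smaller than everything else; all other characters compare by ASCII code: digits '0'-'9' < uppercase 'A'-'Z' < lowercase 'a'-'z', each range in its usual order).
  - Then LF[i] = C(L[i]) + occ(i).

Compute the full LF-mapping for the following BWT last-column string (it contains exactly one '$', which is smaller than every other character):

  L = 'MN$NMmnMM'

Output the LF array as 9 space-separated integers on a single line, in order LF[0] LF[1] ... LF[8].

Char counts: '$':1, 'M':4, 'N':2, 'm':1, 'n':1
C (first-col start): C('$')=0, C('M')=1, C('N')=5, C('m')=7, C('n')=8
L[0]='M': occ=0, LF[0]=C('M')+0=1+0=1
L[1]='N': occ=0, LF[1]=C('N')+0=5+0=5
L[2]='$': occ=0, LF[2]=C('$')+0=0+0=0
L[3]='N': occ=1, LF[3]=C('N')+1=5+1=6
L[4]='M': occ=1, LF[4]=C('M')+1=1+1=2
L[5]='m': occ=0, LF[5]=C('m')+0=7+0=7
L[6]='n': occ=0, LF[6]=C('n')+0=8+0=8
L[7]='M': occ=2, LF[7]=C('M')+2=1+2=3
L[8]='M': occ=3, LF[8]=C('M')+3=1+3=4

Answer: 1 5 0 6 2 7 8 3 4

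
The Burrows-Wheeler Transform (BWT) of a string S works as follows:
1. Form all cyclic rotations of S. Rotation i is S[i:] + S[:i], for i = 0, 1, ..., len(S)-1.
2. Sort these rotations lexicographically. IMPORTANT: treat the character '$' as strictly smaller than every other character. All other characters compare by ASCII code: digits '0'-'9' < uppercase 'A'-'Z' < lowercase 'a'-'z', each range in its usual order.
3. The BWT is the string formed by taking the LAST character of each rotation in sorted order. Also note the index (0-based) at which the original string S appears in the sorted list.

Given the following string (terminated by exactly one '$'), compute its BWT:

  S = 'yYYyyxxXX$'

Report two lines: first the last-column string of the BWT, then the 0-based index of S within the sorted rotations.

All 10 rotations (rotation i = S[i:]+S[:i]):
  rot[0] = yYYyyxxXX$
  rot[1] = YYyyxxXX$y
  rot[2] = YyyxxXX$yY
  rot[3] = yyxxXX$yYY
  rot[4] = yxxXX$yYYy
  rot[5] = xxXX$yYYyy
  rot[6] = xXX$yYYyyx
  rot[7] = XX$yYYyyxx
  rot[8] = X$yYYyyxxX
  rot[9] = $yYYyyxxXX
Sorted (with $ < everything):
  sorted[0] = $yYYyyxxXX  (last char: 'X')
  sorted[1] = X$yYYyyxxX  (last char: 'X')
  sorted[2] = XX$yYYyyxx  (last char: 'x')
  sorted[3] = YYyyxxXX$y  (last char: 'y')
  sorted[4] = YyyxxXX$yY  (last char: 'Y')
  sorted[5] = xXX$yYYyyx  (last char: 'x')
  sorted[6] = xxXX$yYYyy  (last char: 'y')
  sorted[7] = yYYyyxxXX$  (last char: '$')
  sorted[8] = yxxXX$yYYy  (last char: 'y')
  sorted[9] = yyxxXX$yYY  (last char: 'Y')
Last column: XXxyYxy$yY
Original string S is at sorted index 7

Answer: XXxyYxy$yY
7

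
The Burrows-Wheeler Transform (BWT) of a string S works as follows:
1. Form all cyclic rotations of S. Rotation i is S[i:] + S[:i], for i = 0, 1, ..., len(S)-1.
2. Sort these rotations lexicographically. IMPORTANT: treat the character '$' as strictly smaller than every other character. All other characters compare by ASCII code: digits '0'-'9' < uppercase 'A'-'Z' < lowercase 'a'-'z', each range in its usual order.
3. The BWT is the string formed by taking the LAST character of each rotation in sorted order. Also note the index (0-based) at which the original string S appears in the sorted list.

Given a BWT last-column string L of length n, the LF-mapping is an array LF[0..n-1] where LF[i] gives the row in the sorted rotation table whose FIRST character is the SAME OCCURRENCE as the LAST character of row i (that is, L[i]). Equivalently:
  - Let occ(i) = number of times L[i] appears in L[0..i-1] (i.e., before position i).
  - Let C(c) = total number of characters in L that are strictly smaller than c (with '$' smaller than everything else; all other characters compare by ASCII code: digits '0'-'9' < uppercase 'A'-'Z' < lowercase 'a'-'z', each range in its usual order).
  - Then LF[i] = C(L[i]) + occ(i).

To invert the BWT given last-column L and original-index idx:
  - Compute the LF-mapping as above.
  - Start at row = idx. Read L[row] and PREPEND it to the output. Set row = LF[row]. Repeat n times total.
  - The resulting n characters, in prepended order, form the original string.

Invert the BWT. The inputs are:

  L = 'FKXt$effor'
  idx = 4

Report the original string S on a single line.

Answer: effortXKF$

Derivation:
LF mapping: 1 2 3 9 0 4 5 6 7 8
Walk LF starting at row 4, prepending L[row]:
  step 1: row=4, L[4]='$', prepend. Next row=LF[4]=0
  step 2: row=0, L[0]='F', prepend. Next row=LF[0]=1
  step 3: row=1, L[1]='K', prepend. Next row=LF[1]=2
  step 4: row=2, L[2]='X', prepend. Next row=LF[2]=3
  step 5: row=3, L[3]='t', prepend. Next row=LF[3]=9
  step 6: row=9, L[9]='r', prepend. Next row=LF[9]=8
  step 7: row=8, L[8]='o', prepend. Next row=LF[8]=7
  step 8: row=7, L[7]='f', prepend. Next row=LF[7]=6
  step 9: row=6, L[6]='f', prepend. Next row=LF[6]=5
  step 10: row=5, L[5]='e', prepend. Next row=LF[5]=4
Reversed output: effortXKF$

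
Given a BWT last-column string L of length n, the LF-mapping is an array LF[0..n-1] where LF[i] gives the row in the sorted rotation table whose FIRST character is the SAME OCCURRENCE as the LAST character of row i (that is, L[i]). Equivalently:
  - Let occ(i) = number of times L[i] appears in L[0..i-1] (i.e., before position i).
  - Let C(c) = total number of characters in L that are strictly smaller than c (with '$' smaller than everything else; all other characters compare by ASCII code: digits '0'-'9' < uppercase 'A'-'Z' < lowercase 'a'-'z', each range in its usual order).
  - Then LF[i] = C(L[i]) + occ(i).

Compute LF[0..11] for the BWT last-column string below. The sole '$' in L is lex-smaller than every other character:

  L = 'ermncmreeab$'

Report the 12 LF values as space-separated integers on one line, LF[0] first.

Answer: 4 10 7 9 3 8 11 5 6 1 2 0

Derivation:
Char counts: '$':1, 'a':1, 'b':1, 'c':1, 'e':3, 'm':2, 'n':1, 'r':2
C (first-col start): C('$')=0, C('a')=1, C('b')=2, C('c')=3, C('e')=4, C('m')=7, C('n')=9, C('r')=10
L[0]='e': occ=0, LF[0]=C('e')+0=4+0=4
L[1]='r': occ=0, LF[1]=C('r')+0=10+0=10
L[2]='m': occ=0, LF[2]=C('m')+0=7+0=7
L[3]='n': occ=0, LF[3]=C('n')+0=9+0=9
L[4]='c': occ=0, LF[4]=C('c')+0=3+0=3
L[5]='m': occ=1, LF[5]=C('m')+1=7+1=8
L[6]='r': occ=1, LF[6]=C('r')+1=10+1=11
L[7]='e': occ=1, LF[7]=C('e')+1=4+1=5
L[8]='e': occ=2, LF[8]=C('e')+2=4+2=6
L[9]='a': occ=0, LF[9]=C('a')+0=1+0=1
L[10]='b': occ=0, LF[10]=C('b')+0=2+0=2
L[11]='$': occ=0, LF[11]=C('$')+0=0+0=0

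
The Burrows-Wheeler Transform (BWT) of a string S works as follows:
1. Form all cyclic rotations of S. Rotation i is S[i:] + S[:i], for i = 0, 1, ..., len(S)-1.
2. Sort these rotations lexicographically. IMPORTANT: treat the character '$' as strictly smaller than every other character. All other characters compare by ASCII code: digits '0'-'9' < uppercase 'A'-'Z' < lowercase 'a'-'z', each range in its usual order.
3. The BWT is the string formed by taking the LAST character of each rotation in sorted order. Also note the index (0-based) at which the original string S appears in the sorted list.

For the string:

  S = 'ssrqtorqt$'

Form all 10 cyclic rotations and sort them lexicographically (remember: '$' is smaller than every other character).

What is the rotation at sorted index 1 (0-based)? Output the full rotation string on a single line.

All 10 rotations (rotation i = S[i:]+S[:i]):
  rot[0] = ssrqtorqt$
  rot[1] = srqtorqt$s
  rot[2] = rqtorqt$ss
  rot[3] = qtorqt$ssr
  rot[4] = torqt$ssrq
  rot[5] = orqt$ssrqt
  rot[6] = rqt$ssrqto
  rot[7] = qt$ssrqtor
  rot[8] = t$ssrqtorq
  rot[9] = $ssrqtorqt
Sorted (with $ < everything):
  sorted[0] = $ssrqtorqt
  sorted[1] = orqt$ssrqt
  sorted[2] = qt$ssrqtor
  sorted[3] = qtorqt$ssr
  sorted[4] = rqt$ssrqto
  sorted[5] = rqtorqt$ss
  sorted[6] = srqtorqt$s
  sorted[7] = ssrqtorqt$
  sorted[8] = t$ssrqtorq
  sorted[9] = torqt$ssrq
sorted[1] = orqt$ssrqt

Answer: orqt$ssrqt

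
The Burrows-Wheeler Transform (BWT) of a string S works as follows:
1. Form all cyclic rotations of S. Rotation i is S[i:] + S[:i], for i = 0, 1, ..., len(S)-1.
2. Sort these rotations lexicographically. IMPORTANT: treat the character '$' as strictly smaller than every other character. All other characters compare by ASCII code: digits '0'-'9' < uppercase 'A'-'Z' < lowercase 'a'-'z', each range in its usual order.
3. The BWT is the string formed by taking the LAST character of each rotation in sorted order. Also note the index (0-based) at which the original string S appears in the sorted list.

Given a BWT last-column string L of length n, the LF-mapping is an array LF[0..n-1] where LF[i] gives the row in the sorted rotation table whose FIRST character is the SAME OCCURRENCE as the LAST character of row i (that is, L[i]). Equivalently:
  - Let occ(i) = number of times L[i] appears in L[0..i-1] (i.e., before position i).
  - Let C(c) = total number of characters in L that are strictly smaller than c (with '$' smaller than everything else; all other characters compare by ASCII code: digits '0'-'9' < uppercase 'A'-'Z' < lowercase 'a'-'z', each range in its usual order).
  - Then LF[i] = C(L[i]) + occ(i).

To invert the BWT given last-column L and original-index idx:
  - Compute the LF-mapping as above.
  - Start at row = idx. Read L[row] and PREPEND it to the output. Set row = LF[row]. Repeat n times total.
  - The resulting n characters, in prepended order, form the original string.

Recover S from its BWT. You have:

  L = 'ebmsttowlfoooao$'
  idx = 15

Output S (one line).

Answer: wombatfootloose$

Derivation:
LF mapping: 3 2 6 12 13 14 7 15 5 4 8 9 10 1 11 0
Walk LF starting at row 15, prepending L[row]:
  step 1: row=15, L[15]='$', prepend. Next row=LF[15]=0
  step 2: row=0, L[0]='e', prepend. Next row=LF[0]=3
  step 3: row=3, L[3]='s', prepend. Next row=LF[3]=12
  step 4: row=12, L[12]='o', prepend. Next row=LF[12]=10
  step 5: row=10, L[10]='o', prepend. Next row=LF[10]=8
  step 6: row=8, L[8]='l', prepend. Next row=LF[8]=5
  step 7: row=5, L[5]='t', prepend. Next row=LF[5]=14
  step 8: row=14, L[14]='o', prepend. Next row=LF[14]=11
  step 9: row=11, L[11]='o', prepend. Next row=LF[11]=9
  step 10: row=9, L[9]='f', prepend. Next row=LF[9]=4
  step 11: row=4, L[4]='t', prepend. Next row=LF[4]=13
  step 12: row=13, L[13]='a', prepend. Next row=LF[13]=1
  step 13: row=1, L[1]='b', prepend. Next row=LF[1]=2
  step 14: row=2, L[2]='m', prepend. Next row=LF[2]=6
  step 15: row=6, L[6]='o', prepend. Next row=LF[6]=7
  step 16: row=7, L[7]='w', prepend. Next row=LF[7]=15
Reversed output: wombatfootloose$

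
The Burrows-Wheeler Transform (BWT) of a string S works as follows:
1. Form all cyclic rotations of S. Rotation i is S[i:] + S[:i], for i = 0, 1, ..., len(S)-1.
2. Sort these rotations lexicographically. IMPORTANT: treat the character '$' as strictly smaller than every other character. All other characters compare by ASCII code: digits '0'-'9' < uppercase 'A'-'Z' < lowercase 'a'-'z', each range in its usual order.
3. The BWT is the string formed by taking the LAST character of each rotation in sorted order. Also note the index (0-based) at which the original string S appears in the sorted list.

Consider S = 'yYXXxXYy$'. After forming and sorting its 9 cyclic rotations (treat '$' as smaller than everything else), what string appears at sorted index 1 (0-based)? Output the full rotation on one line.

Answer: XXxXYy$yY

Derivation:
All 9 rotations (rotation i = S[i:]+S[:i]):
  rot[0] = yYXXxXYy$
  rot[1] = YXXxXYy$y
  rot[2] = XXxXYy$yY
  rot[3] = XxXYy$yYX
  rot[4] = xXYy$yYXX
  rot[5] = XYy$yYXXx
  rot[6] = Yy$yYXXxX
  rot[7] = y$yYXXxXY
  rot[8] = $yYXXxXYy
Sorted (with $ < everything):
  sorted[0] = $yYXXxXYy
  sorted[1] = XXxXYy$yY
  sorted[2] = XYy$yYXXx
  sorted[3] = XxXYy$yYX
  sorted[4] = YXXxXYy$y
  sorted[5] = Yy$yYXXxX
  sorted[6] = xXYy$yYXX
  sorted[7] = y$yYXXxXY
  sorted[8] = yYXXxXYy$
sorted[1] = XXxXYy$yY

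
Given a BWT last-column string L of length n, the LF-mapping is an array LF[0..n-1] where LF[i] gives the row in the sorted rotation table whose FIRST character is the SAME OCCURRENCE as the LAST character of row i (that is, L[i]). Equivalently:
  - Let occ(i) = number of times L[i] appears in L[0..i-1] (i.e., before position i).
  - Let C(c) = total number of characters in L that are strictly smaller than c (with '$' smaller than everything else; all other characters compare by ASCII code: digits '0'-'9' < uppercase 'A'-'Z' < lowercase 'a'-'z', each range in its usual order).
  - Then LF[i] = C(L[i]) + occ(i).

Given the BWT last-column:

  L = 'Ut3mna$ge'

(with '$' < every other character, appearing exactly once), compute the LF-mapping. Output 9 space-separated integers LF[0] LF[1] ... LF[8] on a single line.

Char counts: '$':1, '3':1, 'U':1, 'a':1, 'e':1, 'g':1, 'm':1, 'n':1, 't':1
C (first-col start): C('$')=0, C('3')=1, C('U')=2, C('a')=3, C('e')=4, C('g')=5, C('m')=6, C('n')=7, C('t')=8
L[0]='U': occ=0, LF[0]=C('U')+0=2+0=2
L[1]='t': occ=0, LF[1]=C('t')+0=8+0=8
L[2]='3': occ=0, LF[2]=C('3')+0=1+0=1
L[3]='m': occ=0, LF[3]=C('m')+0=6+0=6
L[4]='n': occ=0, LF[4]=C('n')+0=7+0=7
L[5]='a': occ=0, LF[5]=C('a')+0=3+0=3
L[6]='$': occ=0, LF[6]=C('$')+0=0+0=0
L[7]='g': occ=0, LF[7]=C('g')+0=5+0=5
L[8]='e': occ=0, LF[8]=C('e')+0=4+0=4

Answer: 2 8 1 6 7 3 0 5 4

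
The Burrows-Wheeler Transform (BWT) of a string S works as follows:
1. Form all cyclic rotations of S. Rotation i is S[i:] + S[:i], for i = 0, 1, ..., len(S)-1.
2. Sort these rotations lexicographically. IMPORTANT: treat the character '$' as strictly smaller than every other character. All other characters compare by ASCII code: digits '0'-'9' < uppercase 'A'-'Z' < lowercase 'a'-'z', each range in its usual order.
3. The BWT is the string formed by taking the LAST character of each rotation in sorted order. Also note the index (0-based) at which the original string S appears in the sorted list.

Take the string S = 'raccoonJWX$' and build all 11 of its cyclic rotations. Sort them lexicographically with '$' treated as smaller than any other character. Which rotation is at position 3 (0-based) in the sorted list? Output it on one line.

Answer: X$raccoonJW

Derivation:
All 11 rotations (rotation i = S[i:]+S[:i]):
  rot[0] = raccoonJWX$
  rot[1] = accoonJWX$r
  rot[2] = ccoonJWX$ra
  rot[3] = coonJWX$rac
  rot[4] = oonJWX$racc
  rot[5] = onJWX$racco
  rot[6] = nJWX$raccoo
  rot[7] = JWX$raccoon
  rot[8] = WX$raccoonJ
  rot[9] = X$raccoonJW
  rot[10] = $raccoonJWX
Sorted (with $ < everything):
  sorted[0] = $raccoonJWX
  sorted[1] = JWX$raccoon
  sorted[2] = WX$raccoonJ
  sorted[3] = X$raccoonJW
  sorted[4] = accoonJWX$r
  sorted[5] = ccoonJWX$ra
  sorted[6] = coonJWX$rac
  sorted[7] = nJWX$raccoo
  sorted[8] = onJWX$racco
  sorted[9] = oonJWX$racc
  sorted[10] = raccoonJWX$
sorted[3] = X$raccoonJW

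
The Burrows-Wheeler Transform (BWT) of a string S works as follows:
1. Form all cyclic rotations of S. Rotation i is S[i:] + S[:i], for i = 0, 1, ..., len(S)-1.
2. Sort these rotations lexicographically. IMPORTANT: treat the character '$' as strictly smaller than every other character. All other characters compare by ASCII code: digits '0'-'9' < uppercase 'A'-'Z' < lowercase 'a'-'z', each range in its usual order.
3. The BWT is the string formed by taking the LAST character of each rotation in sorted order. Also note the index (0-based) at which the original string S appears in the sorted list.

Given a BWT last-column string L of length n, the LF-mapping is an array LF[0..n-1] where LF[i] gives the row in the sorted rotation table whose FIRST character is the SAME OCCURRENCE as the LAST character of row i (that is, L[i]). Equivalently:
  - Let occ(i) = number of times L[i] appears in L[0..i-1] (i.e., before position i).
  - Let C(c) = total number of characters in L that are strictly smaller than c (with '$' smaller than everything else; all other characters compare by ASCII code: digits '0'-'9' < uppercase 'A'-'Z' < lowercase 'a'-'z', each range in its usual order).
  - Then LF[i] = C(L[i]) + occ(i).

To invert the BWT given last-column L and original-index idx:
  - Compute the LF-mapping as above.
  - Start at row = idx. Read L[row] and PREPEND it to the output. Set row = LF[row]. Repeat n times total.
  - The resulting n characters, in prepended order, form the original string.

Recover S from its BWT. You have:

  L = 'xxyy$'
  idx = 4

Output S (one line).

Answer: yyxx$

Derivation:
LF mapping: 1 2 3 4 0
Walk LF starting at row 4, prepending L[row]:
  step 1: row=4, L[4]='$', prepend. Next row=LF[4]=0
  step 2: row=0, L[0]='x', prepend. Next row=LF[0]=1
  step 3: row=1, L[1]='x', prepend. Next row=LF[1]=2
  step 4: row=2, L[2]='y', prepend. Next row=LF[2]=3
  step 5: row=3, L[3]='y', prepend. Next row=LF[3]=4
Reversed output: yyxx$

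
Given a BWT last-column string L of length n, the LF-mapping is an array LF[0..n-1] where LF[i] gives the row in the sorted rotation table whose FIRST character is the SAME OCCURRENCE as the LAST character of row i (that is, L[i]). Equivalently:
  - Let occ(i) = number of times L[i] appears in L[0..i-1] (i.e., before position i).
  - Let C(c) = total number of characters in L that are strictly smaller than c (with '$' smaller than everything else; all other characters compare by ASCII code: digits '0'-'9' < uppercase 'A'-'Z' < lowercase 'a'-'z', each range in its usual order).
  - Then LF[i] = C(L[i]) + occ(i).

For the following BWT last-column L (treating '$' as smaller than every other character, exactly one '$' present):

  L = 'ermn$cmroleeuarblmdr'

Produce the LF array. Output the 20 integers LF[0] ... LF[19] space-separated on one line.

Char counts: '$':1, 'a':1, 'b':1, 'c':1, 'd':1, 'e':3, 'l':2, 'm':3, 'n':1, 'o':1, 'r':4, 'u':1
C (first-col start): C('$')=0, C('a')=1, C('b')=2, C('c')=3, C('d')=4, C('e')=5, C('l')=8, C('m')=10, C('n')=13, C('o')=14, C('r')=15, C('u')=19
L[0]='e': occ=0, LF[0]=C('e')+0=5+0=5
L[1]='r': occ=0, LF[1]=C('r')+0=15+0=15
L[2]='m': occ=0, LF[2]=C('m')+0=10+0=10
L[3]='n': occ=0, LF[3]=C('n')+0=13+0=13
L[4]='$': occ=0, LF[4]=C('$')+0=0+0=0
L[5]='c': occ=0, LF[5]=C('c')+0=3+0=3
L[6]='m': occ=1, LF[6]=C('m')+1=10+1=11
L[7]='r': occ=1, LF[7]=C('r')+1=15+1=16
L[8]='o': occ=0, LF[8]=C('o')+0=14+0=14
L[9]='l': occ=0, LF[9]=C('l')+0=8+0=8
L[10]='e': occ=1, LF[10]=C('e')+1=5+1=6
L[11]='e': occ=2, LF[11]=C('e')+2=5+2=7
L[12]='u': occ=0, LF[12]=C('u')+0=19+0=19
L[13]='a': occ=0, LF[13]=C('a')+0=1+0=1
L[14]='r': occ=2, LF[14]=C('r')+2=15+2=17
L[15]='b': occ=0, LF[15]=C('b')+0=2+0=2
L[16]='l': occ=1, LF[16]=C('l')+1=8+1=9
L[17]='m': occ=2, LF[17]=C('m')+2=10+2=12
L[18]='d': occ=0, LF[18]=C('d')+0=4+0=4
L[19]='r': occ=3, LF[19]=C('r')+3=15+3=18

Answer: 5 15 10 13 0 3 11 16 14 8 6 7 19 1 17 2 9 12 4 18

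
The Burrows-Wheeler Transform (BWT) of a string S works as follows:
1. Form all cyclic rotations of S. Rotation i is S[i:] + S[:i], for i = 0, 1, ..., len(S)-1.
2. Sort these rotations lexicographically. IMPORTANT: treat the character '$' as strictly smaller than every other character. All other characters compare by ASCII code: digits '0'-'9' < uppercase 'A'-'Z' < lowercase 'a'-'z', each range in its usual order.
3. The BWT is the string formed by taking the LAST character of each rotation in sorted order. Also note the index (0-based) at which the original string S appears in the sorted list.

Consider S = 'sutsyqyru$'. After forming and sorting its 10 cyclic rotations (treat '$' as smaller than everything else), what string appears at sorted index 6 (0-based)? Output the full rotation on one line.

All 10 rotations (rotation i = S[i:]+S[:i]):
  rot[0] = sutsyqyru$
  rot[1] = utsyqyru$s
  rot[2] = tsyqyru$su
  rot[3] = syqyru$sut
  rot[4] = yqyru$suts
  rot[5] = qyru$sutsy
  rot[6] = yru$sutsyq
  rot[7] = ru$sutsyqy
  rot[8] = u$sutsyqyr
  rot[9] = $sutsyqyru
Sorted (with $ < everything):
  sorted[0] = $sutsyqyru
  sorted[1] = qyru$sutsy
  sorted[2] = ru$sutsyqy
  sorted[3] = sutsyqyru$
  sorted[4] = syqyru$sut
  sorted[5] = tsyqyru$su
  sorted[6] = u$sutsyqyr
  sorted[7] = utsyqyru$s
  sorted[8] = yqyru$suts
  sorted[9] = yru$sutsyq
sorted[6] = u$sutsyqyr

Answer: u$sutsyqyr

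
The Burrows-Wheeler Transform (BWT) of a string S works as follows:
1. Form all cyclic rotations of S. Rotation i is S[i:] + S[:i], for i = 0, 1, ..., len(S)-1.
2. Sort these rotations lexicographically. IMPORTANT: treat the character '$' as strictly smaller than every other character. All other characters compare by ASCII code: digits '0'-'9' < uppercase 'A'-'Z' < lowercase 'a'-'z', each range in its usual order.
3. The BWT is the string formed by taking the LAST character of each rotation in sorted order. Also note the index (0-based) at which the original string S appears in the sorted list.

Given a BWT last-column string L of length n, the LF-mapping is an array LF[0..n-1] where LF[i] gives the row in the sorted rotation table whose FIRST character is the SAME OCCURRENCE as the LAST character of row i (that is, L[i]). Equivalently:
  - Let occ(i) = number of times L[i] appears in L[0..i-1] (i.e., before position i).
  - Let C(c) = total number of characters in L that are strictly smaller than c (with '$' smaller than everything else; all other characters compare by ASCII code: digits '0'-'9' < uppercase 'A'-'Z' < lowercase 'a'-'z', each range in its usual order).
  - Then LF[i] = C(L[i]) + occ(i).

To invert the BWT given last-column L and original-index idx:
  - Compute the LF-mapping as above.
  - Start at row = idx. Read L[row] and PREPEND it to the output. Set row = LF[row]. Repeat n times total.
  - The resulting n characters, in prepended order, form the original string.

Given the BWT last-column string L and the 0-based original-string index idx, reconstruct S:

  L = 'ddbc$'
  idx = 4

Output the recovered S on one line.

LF mapping: 3 4 1 2 0
Walk LF starting at row 4, prepending L[row]:
  step 1: row=4, L[4]='$', prepend. Next row=LF[4]=0
  step 2: row=0, L[0]='d', prepend. Next row=LF[0]=3
  step 3: row=3, L[3]='c', prepend. Next row=LF[3]=2
  step 4: row=2, L[2]='b', prepend. Next row=LF[2]=1
  step 5: row=1, L[1]='d', prepend. Next row=LF[1]=4
Reversed output: dbcd$

Answer: dbcd$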